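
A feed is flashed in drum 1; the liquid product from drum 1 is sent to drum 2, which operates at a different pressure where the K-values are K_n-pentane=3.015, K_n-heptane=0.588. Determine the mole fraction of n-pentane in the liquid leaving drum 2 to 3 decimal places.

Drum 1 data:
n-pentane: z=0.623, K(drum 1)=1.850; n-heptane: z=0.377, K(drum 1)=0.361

x_n-pentane (drum 2) = 0.170

Drum 1:
Let ψ₁ = V/F and solve Σ zᵢ(Kᵢ−1)/(1+ψ₁(Kᵢ−1)) = 0.
Check two-phase: ΣzᵢKᵢ = 1.289 > 1 and Σzᵢ/Kᵢ = 1.381 > 1, so g(0) = 0.289 > 0 and g(1) = -0.381 < 0.
Binary case is linear: z₁(K₁−1)(1+ψ₁(K₂−1)) + z₂(K₂−1)(1+ψ₁(K₁−1)) = 0
⇒ ψ₁ = [z₁(K₁−1)+z₂(K₂−1)] / [−(K₁−1)(K₂−1)] = 0.2886/0.5432 = 0.531
Drum-1 compositions:
  n-pentane: x = 0.429, y = 0.794
  n-heptane: x = 0.571, y = 0.206
Drum-2 feed = drum-1 liquid: z₂ = (0.4291, 0.5709).
Drum 2:
Rachford–Rice: g(ψ₂) = Σ zᵢ(Kᵢ−1)/(1+ψ₂(Kᵢ−1)) = 0.
g(0) = ΣzᵢKᵢ − 1 = 0.630 and g(1) = 1 − Σzᵢ/Kᵢ = -0.113, so a root lies in (0, 1).
Newton iteration, ψ₂⁰ = 0.33:
  ψ₂ = 0.330: g = 0.2472, g' = -0.758 → ψ₂ = 0.656
  ψ₂ = 0.656: g = 0.0502, g' = -0.505 → ψ₂ = 0.755
  ψ₂ = 0.755: g = 0.0015, g' = -0.478 → ψ₂ = 0.758
Converged at ψ₂ = 0.758.
  n-pentane: x = 0.170, y = 0.512
  n-heptane: x = 0.830, y = 0.488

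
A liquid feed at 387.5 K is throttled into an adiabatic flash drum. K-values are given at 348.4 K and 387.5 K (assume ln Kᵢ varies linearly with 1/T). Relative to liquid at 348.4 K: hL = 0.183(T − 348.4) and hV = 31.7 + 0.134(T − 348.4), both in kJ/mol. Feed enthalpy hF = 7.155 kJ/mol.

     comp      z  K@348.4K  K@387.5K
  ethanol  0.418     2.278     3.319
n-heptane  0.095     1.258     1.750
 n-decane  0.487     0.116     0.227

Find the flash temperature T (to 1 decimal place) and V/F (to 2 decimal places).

T = 355.2 K, V/F = 0.19

Adiabatic flash: solve Rachford–Rice at each trial T, then check hF = ψ·hV(T) + (1−ψ)·hL(T).
  T = 348.4 K: K = (2.278, 1.258, 0.116), RR gives ψ = 0.125, H_out = 3.974 kJ/mol
  T = 387.5 K: K = (3.319, 1.750, 0.227), RR gives ψ = 0.410, H_out = 19.373 kJ/mol
  T = 367.9 K: K = (2.776, 1.496, 0.165), RR gives ψ = 0.285, H_out = 12.346 kJ/mol
  T = 358.1 K: K = (2.520, 1.375, 0.139), RR gives ψ = 0.212, H_out = 8.410 kJ/mol
  T = 353.2 K: K = (2.396, 1.315, 0.127), RR gives ψ = 0.171, H_out = 6.254 kJ/mol
  T = 355.6 K: K = (2.457, 1.344, 0.133), RR gives ψ = 0.192, H_out = 7.329 kJ/mol
Linear interpolation between T = 353.2 (H_out = 6.254) and T = 355.6 (H_out = 7.329) on hF = 7.155 gives T ≈ 355.2 K, at which ψ = 0.19.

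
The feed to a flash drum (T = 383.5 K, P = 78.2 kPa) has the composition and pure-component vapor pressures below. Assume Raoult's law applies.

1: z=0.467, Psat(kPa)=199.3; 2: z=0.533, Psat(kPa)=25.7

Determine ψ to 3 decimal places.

Raoult's law: Kᵢ = Pᵢˢᵃᵗ/P = Pᵢˢᵃᵗ/78.2.
  K_1 = 199.3/78.2 = 2.54859, K_2 = 25.7/78.2 = 0.32864
Let ψ = V/F and solve Σ zᵢ(Kᵢ−1)/(1+ψ(Kᵢ−1)) = 0.
g(0) = ΣzᵢKᵢ − 1 = 0.365 and g(1) = 1 − Σzᵢ/Kᵢ = -0.805, so a root lies in (0, 1).
Binary case is linear: z₁(K₁−1)(1+ψ(K₂−1)) + z₂(K₂−1)(1+ψ(K₁−1)) = 0
⇒ ψ = [z₁(K₁−1)+z₂(K₂−1)] / [−(K₁−1)(K₂−1)] = 0.3654/1.0397 = 0.351

ψ = 0.351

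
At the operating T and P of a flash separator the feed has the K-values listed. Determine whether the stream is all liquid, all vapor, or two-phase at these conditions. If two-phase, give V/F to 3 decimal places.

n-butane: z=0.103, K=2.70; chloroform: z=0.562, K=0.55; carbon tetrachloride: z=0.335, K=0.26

ΣzᵢKᵢ = 0.674; Σzᵢ/Kᵢ = 2.348.
Since ΣzᵢKᵢ < 1 the mixture is below its bubble point — single liquid phase.

all liquid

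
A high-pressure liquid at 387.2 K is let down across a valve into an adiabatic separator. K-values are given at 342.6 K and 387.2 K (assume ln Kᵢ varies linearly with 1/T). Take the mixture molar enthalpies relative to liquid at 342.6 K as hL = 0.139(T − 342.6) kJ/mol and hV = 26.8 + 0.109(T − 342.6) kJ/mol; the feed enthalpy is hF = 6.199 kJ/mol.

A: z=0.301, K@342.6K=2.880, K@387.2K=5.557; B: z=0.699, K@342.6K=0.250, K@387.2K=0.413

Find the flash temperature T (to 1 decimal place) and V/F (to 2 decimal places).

Adiabatic flash: solve Rachford–Rice at each trial T, then check hF = ψ·hV(T) + (1−ψ)·hL(T).
  T = 342.6 K: K = (2.880, 0.250), RR gives ψ = 0.030, H_out = 0.791 kJ/mol
  T = 387.2 K: K = (5.557, 0.413), RR gives ψ = 0.359, H_out = 15.350 kJ/mol
  T = 364.9 K: K = (4.082, 0.326), RR gives ψ = 0.220, H_out = 8.847 kJ/mol
  T = 353.8 K: K = (3.450, 0.287), RR gives ψ = 0.137, H_out = 5.179 kJ/mol
  T = 359.4 K: K = (3.760, 0.306), RR gives ψ = 0.181, H_out = 7.089 kJ/mol
  T = 356.6 K: K = (3.603, 0.297), RR gives ψ = 0.159, H_out = 6.152 kJ/mol
  T = 358.0 K: K = (3.681, 0.302), RR gives ψ = 0.170, H_out = 6.625 kJ/mol
Linear interpolation between T = 356.6 (H_out = 6.152) and T = 358.0 (H_out = 6.625) on hF = 6.199 gives T ≈ 356.7 K, at which ψ = 0.16.

T = 356.7 K, V/F = 0.16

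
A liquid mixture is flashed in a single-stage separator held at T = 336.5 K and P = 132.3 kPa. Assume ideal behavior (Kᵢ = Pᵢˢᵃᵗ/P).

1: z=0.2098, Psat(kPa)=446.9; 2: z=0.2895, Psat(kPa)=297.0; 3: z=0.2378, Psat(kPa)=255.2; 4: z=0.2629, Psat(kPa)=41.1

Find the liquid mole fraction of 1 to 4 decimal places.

Raoult's law: Kᵢ = Pᵢˢᵃᵗ/P = Pᵢˢᵃᵗ/132.3.
  K_1 = 446.9/132.3 = 3.377929, K_2 = 297.0/132.3 = 2.244898, K_3 = 255.2/132.3 = 1.928949, K_4 = 41.1/132.3 = 0.310658
Iterate (Newton) starting at ψ = 0.5:
  ψ = 0.5000: g = 0.32434, g' = -0.8046 → ψ = 0.9031
  ψ = 0.9031: g = -0.03185, g' = -1.1567 → ψ = 0.8756
  ψ = 0.8756: g = -0.00102, g' = -1.0849 → ψ = 0.8746
Converged at ψ = 0.8746.
Compositions from xᵢ = zᵢ/(1+ψ(Kᵢ−1)), yᵢ = Kᵢxᵢ:
  1: x = 0.0681, y = 0.2301
  2: x = 0.1386, y = 0.3111
  3: x = 0.1312, y = 0.2531
  4: x = 0.6621, y = 0.2057

x_1 = 0.0681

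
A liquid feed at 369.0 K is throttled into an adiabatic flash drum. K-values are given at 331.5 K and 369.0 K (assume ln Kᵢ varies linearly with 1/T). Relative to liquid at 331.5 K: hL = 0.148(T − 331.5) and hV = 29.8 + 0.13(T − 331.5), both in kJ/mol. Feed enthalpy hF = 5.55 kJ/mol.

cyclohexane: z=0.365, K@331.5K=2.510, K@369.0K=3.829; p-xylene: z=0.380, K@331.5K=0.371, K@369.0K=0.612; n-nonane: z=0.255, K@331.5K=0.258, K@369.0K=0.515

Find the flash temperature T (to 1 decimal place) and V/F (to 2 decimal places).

Adiabatic flash: solve Rachford–Rice at each trial T, then check hF = ψ·hV(T) + (1−ψ)·hL(T).
  T = 331.5 K: K = (2.510, 0.371, 0.258), RR gives ψ = 0.120, H_out = 3.588 kJ/mol
  T = 369.0 K: K = (3.829, 0.612, 0.515), RR gives ψ = 0.627, H_out = 23.797 kJ/mol
  T = 350.2 K: K = (3.134, 0.483, 0.371), RR gives ψ = 0.350, H_out = 13.082 kJ/mol
  T = 340.9 K: K = (2.815, 0.425, 0.311), RR gives ψ = 0.237, H_out = 8.423 kJ/mol
  T = 336.2 K: K = (2.660, 0.397, 0.284), RR gives ψ = 0.180, H_out = 6.045 kJ/mol
  T = 333.9 K: K = (2.586, 0.384, 0.271), RR gives ψ = 0.151, H_out = 4.856 kJ/mol
Linear interpolation between T = 333.9 (H_out = 4.856) and T = 336.2 (H_out = 6.045) on hF = 5.55 gives T ≈ 335.2 K, at which ψ = 0.17.

T = 335.2 K, V/F = 0.17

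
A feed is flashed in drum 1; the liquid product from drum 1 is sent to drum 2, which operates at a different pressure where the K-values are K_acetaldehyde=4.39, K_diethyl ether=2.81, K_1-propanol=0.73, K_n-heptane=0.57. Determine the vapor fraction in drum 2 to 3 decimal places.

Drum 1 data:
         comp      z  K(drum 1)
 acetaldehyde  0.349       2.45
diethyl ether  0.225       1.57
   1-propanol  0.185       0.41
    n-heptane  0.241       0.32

V/F (drum 2) = 0.783

Drum 1:
Material balance + equilibrium reduce to Σ zᵢ(Kᵢ−1)/(1+ψ₁(Kᵢ−1)) = 0.
Check two-phase: ΣzᵢKᵢ = 1.361 > 1 and Σzᵢ/Kᵢ = 1.490 > 1, so g(0) = 0.361 > 0 and g(1) = -0.490 < 0.
Newton iteration, ψ₁⁰ = 0.33:
  ψ₁ = 0.330: g = 0.1034, g' = -0.672 → ψ₁ = 0.484
  ψ₁ = 0.484: g = 0.0009, g' = -0.672 → ψ₁ = 0.485
Converged at ψ₁ = 0.485.
Drum-1 compositions:
  acetaldehyde: x = 0.205, y = 0.502
  diethyl ether: x = 0.176, y = 0.277
  1-propanol: x = 0.259, y = 0.106
  n-heptane: x = 0.360, y = 0.115
Drum-2 feed = drum-1 liquid: z₂ = (0.2049, 0.1763, 0.2592, 0.3597).
Drum 2:
Material balance + equilibrium reduce to Σ zᵢ(Kᵢ−1)/(1+ψ₂(Kᵢ−1)) = 0.
Check two-phase: ΣzᵢKᵢ = 1.789 > 1 and Σzᵢ/Kᵢ = 1.095 > 1, so g(0) = 0.789 > 0 and g(1) = -0.095 < 0.
Iterate (Newton) starting at ψ₂ = 0.5:
  ψ₂ = 0.500: g = 0.1472, g' = -0.616 → ψ₂ = 0.739
  ψ₂ = 0.739: g = 0.0205, g' = -0.470 → ψ₂ = 0.783
Converged at ψ₂ = 0.783.
  acetaldehyde: x = 0.056, y = 0.246
  diethyl ether: x = 0.073, y = 0.205
  1-propanol: x = 0.329, y = 0.240
  n-heptane: x = 0.542, y = 0.309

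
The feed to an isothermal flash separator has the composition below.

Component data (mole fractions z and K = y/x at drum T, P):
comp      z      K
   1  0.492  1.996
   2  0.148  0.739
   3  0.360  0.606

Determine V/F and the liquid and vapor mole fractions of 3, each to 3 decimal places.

Rachford–Rice: g(V/F) = Σ zᵢ(Kᵢ−1)/(1+V/F(Kᵢ−1)) = 0.
Check two-phase: ΣzᵢKᵢ = 1.310 > 1 and Σzᵢ/Kᵢ = 1.041 > 1, so g(0) = 0.310 > 0 and g(1) = -0.041 < 0.
Newton iteration, V/F⁰ = 0.5:
  V/F = 0.500: g = 0.1061, g' = -0.318 → V/F = 0.834
  V/F = 0.834: g = 0.0070, g' = -0.286 → V/F = 0.859
Converged at V/F = 0.859.
Compositions from xᵢ = zᵢ/(1+V/F(Kᵢ−1)), yᵢ = Kᵢxᵢ:
  1: x = 0.265, y = 0.529
  2: x = 0.191, y = 0.141
  3: x = 0.544, y = 0.330

V/F = 0.859, x_3 = 0.544, y_3 = 0.330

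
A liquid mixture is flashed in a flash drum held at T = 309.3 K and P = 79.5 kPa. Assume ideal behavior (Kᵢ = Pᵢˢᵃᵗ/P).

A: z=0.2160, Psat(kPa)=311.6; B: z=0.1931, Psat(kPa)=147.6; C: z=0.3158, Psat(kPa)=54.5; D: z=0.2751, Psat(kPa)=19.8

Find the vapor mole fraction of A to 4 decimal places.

y_A = 0.3872

Raoult's law: Kᵢ = Pᵢˢᵃᵗ/P = Pᵢˢᵃᵗ/79.5.
  K_A = 311.6/79.5 = 3.919497, K_B = 147.6/79.5 = 1.856604, K_C = 54.5/79.5 = 0.685535, K_D = 19.8/79.5 = 0.249057
Rachford–Rice: g(ψ) = Σ zᵢ(Kᵢ−1)/(1+ψ(Kᵢ−1)) = 0.
Check two-phase: ΣzᵢKᵢ = 1.4901 > 1 and Σzᵢ/Kᵢ = 1.7243 > 1, so g(0) = 0.4901 > 0 and g(1) = -0.7243 < 0.
Newton–Raphson from ψ = 0.66:
  ψ = 0.6600: g = -0.21378, g' = -0.9323 → ψ = 0.4307
  ψ = 0.4307: g = -0.02002, g' = -0.8176 → ψ = 0.4062
  ψ = 0.4062: g = 0.00009, g' = -0.8255 → ψ = 0.4063
Converged at ψ = 0.4063.
Compositions from xᵢ = zᵢ/(1+ψ(Kᵢ−1)), yᵢ = Kᵢxᵢ:
  A: x = 0.0988, y = 0.3872
  B: x = 0.1432, y = 0.2659
  C: x = 0.3621, y = 0.2482
  D: x = 0.3959, y = 0.0986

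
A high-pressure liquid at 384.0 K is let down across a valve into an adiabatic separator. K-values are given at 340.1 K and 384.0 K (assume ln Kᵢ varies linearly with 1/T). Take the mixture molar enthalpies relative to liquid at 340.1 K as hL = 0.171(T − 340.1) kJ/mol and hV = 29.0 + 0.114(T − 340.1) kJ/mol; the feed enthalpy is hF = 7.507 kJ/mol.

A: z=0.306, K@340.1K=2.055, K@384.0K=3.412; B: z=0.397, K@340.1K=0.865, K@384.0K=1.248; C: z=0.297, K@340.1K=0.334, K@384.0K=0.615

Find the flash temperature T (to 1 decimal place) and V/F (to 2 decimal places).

Adiabatic flash: solve Rachford–Rice at each trial T, then check hF = ψ·hV(T) + (1−ψ)·hL(T).
  T = 340.1 K: K = (2.055, 0.865, 0.334), RR gives ψ = 0.160, H_out = 4.642 kJ/mol
  T = 384.0 K: K = (3.412, 1.248, 0.615), RR gives ψ = 1.000, H_out = 34.005 kJ/mol
  T = 362.1 K: K = (2.691, 1.051, 0.462), RR gives ψ = 0.700, H_out = 23.197 kJ/mol
  T = 351.1 K: K = (2.361, 0.956, 0.395), RR gives ψ = 0.435, H_out = 14.226 kJ/mol
  T = 345.6 K: K = (2.205, 0.910, 0.364), RR gives ψ = 0.302, H_out = 9.592 kJ/mol
  T = 342.9 K: K = (2.131, 0.888, 0.349), RR gives ψ = 0.234, H_out = 7.214 kJ/mol
  T = 344.2 K: K = (2.166, 0.899, 0.356), RR gives ψ = 0.267, H_out = 8.369 kJ/mol
Linear interpolation between T = 342.9 (H_out = 7.214) and T = 344.2 (H_out = 8.369) on hF = 7.507 gives T ≈ 343.2 K, at which ψ = 0.24.

T = 343.2 K, V/F = 0.24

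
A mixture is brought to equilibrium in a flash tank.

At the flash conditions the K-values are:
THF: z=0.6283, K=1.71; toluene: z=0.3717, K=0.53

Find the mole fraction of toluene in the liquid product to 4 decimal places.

Rachford–Rice: g(ψ) = Σ zᵢ(Kᵢ−1)/(1+ψ(Kᵢ−1)) = 0.
Feasibility: ΣzᵢKᵢ = 1.2714, Σzᵢ/Kᵢ = 1.0687 — both > 1, two phases present.
Binary case is linear: z₁(K₁−1)(1+ψ(K₂−1)) + z₂(K₂−1)(1+ψ(K₁−1)) = 0
⇒ ψ = [z₁(K₁−1)+z₂(K₂−1)] / [−(K₁−1)(K₂−1)] = 0.27139/0.33370 = 0.8133
Compositions from xᵢ = zᵢ/(1+ψ(Kᵢ−1)), yᵢ = Kᵢxᵢ:
  THF: x = 0.3983, y = 0.6811
  toluene: x = 0.6017, y = 0.3189

x_toluene = 0.6017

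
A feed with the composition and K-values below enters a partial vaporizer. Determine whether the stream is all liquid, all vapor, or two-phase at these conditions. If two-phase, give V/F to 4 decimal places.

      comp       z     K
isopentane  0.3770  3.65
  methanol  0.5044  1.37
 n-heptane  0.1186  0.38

all vapor

ΣzᵢKᵢ = 2.1121; Σzᵢ/Kᵢ = 0.7836.
Since Σzᵢ/Kᵢ < 1 the mixture is above its dew point — single vapor phase.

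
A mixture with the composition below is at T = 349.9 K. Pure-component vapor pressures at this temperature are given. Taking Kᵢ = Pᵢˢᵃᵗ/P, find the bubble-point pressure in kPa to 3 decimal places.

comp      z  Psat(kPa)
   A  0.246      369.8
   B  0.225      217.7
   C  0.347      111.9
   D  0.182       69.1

At the bubble point ψ → 0, so ΣzᵢKᵢ = 1 with Kᵢ = Pᵢˢᵃᵗ/P ⇒ P = ΣzᵢPᵢˢᵃᵗ.
P = 0.246·369.8 + 0.225·217.7 + 0.347·111.9 + 0.182·69.1 = 191.359 kPa

Pbub = 191.359 kPa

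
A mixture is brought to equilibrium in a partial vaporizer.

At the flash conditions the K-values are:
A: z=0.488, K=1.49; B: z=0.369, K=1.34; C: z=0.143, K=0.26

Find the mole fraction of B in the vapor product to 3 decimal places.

y_B = 0.387

Material balance + equilibrium reduce to Σ zᵢ(Kᵢ−1)/(1+β(Kᵢ−1)) = 0.
Feasibility: ΣzᵢKᵢ = 1.259, Σzᵢ/Kᵢ = 1.153 — both > 1, two phases present.
Iterate (Newton) starting at β = 0.5:
  β = 0.500: g = 0.1313, g' = -0.304 → β = 0.932
  β = 0.932: g = -0.0815, g' = -0.893 → β = 0.841
  β = 0.841: g = -0.0131, g' = -0.633 → β = 0.820
  β = 0.820: g = -0.0004, g' = -0.592 → β = 0.819
Converged at β = 0.819.
Compositions from xᵢ = zᵢ/(1+β(Kᵢ−1)), yᵢ = Kᵢxᵢ:
  A: x = 0.348, y = 0.519
  B: x = 0.289, y = 0.387
  C: x = 0.363, y = 0.094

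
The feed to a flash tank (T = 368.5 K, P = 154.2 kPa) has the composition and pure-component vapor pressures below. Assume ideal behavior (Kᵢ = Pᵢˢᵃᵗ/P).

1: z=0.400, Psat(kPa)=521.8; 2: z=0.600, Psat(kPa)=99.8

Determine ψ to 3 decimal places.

Raoult's law: Kᵢ = Pᵢˢᵃᵗ/P = Pᵢˢᵃᵗ/154.2.
  K_1 = 521.8/154.2 = 3.38392, K_2 = 99.8/154.2 = 0.64721
Rachford–Rice: g(ψ) = Σ zᵢ(Kᵢ−1)/(1+ψ(Kᵢ−1)) = 0.
Feasibility: ΣzᵢKᵢ = 1.742, Σzᵢ/Kᵢ = 1.045 — both > 1, two phases present.
Newton–Raphson from ψ = 0.5:
  ψ = 0.500: g = 0.1780, g' = -0.583 → ψ = 0.805
  ψ = 0.805: g = 0.0309, g' = -0.412 → ψ = 0.880
  ψ = 0.880: g = 0.0007, g' = -0.394 → ψ = 0.882
Converged at ψ = 0.882.

ψ = 0.882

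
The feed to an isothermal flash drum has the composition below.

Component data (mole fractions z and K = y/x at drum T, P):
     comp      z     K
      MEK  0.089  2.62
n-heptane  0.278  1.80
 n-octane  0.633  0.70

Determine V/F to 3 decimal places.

V/F = 0.564

Newton iteration, V/F⁰ = 0.5:
  V/F = 0.500: g = 0.0151, g' = -0.241 → V/F = 0.563
  V/F = 0.563: g = 0.0003, g' = -0.231 → V/F = 0.564
Converged at V/F = 0.564.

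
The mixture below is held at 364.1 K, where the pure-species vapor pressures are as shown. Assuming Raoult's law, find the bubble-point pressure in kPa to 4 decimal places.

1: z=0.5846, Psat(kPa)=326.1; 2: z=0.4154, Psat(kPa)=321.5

Pbub = 324.1892 kPa

At the bubble point ψ → 0, so ΣzᵢKᵢ = 1 with Kᵢ = Pᵢˢᵃᵗ/P ⇒ P = ΣzᵢPᵢˢᵃᵗ.
P = 0.5846·326.1 + 0.4154·321.5 = 324.1892 kPa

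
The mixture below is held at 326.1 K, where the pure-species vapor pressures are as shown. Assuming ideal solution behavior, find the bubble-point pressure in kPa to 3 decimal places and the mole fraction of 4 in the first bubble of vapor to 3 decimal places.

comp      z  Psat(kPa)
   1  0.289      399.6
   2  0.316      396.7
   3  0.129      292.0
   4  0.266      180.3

At the bubble point ψ → 0, so ΣzᵢKᵢ = 1 with Kᵢ = Pᵢˢᵃᵗ/P ⇒ P = ΣzᵢPᵢˢᵃᵗ.
P = 0.289·399.6 + 0.316·396.7 + 0.129·292.0 + 0.266·180.3 = 326.469 kPa
yᵢ = zᵢPᵢˢᵃᵗ/P ⇒ y_4 = 0.266·180.3/326.469 = 0.147

Pbub = 326.469 kPa, y_4 = 0.147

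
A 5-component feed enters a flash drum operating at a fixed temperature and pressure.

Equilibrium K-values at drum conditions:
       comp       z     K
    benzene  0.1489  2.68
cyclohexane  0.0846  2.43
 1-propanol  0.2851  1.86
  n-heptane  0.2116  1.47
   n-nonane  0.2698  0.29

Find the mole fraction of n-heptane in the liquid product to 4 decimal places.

x_n-heptane = 0.1576

Rachford–Rice: g(ψ) = Σ zᵢ(Kᵢ−1)/(1+ψ(Kᵢ−1)) = 0.
Check two-phase: ΣzᵢKᵢ = 1.5242 > 1 and Σzᵢ/Kᵢ = 1.3179 > 1, so g(0) = 0.5242 > 0 and g(1) = -0.3179 < 0.
Iterate (Newton) starting at ψ = 0.31:
  ψ = 0.3100: g = 0.28307, g' = -0.6554 → ψ = 0.7419
  ψ = 0.7419: g = -0.01129, g' = -0.8356 → ψ = 0.7284
  ψ = 0.7284: g = -0.00014, g' = -0.8155 → ψ = 0.7282
Converged at ψ = 0.7282.
Compositions from xᵢ = zᵢ/(1+ψ(Kᵢ−1)), yᵢ = Kᵢxᵢ:
  benzene: x = 0.0670, y = 0.1795
  cyclohexane: x = 0.0414, y = 0.1007
  1-propanol: x = 0.1753, y = 0.3261
  n-heptane: x = 0.1576, y = 0.2317
  n-nonane: x = 0.5586, y = 0.1620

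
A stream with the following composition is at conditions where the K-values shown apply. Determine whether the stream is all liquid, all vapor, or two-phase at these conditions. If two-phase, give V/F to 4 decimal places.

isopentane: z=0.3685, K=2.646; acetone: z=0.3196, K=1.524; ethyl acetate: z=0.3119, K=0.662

ΣzᵢKᵢ = 1.6686; Σzᵢ/Kᵢ = 0.8201.
Since Σzᵢ/Kᵢ < 1 the mixture is above its dew point — single vapor phase.

all vapor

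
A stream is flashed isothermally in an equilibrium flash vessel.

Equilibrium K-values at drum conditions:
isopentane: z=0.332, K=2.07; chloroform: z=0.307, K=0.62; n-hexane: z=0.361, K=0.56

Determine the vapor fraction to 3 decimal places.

ψ = 0.180

Material balance + equilibrium reduce to Σ zᵢ(Kᵢ−1)/(1+ψ(Kᵢ−1)) = 0.
Check two-phase: ΣzᵢKᵢ = 1.080 > 1 and Σzᵢ/Kᵢ = 1.300 > 1, so g(0) = 0.080 > 0 and g(1) = -0.300 < 0.
Iterate (Newton) starting at ψ = 0.5:
  ψ = 0.500: g = -0.1162, g' = -0.344 → ψ = 0.162
  ψ = 0.162: g = 0.0075, g' = -0.408 → ψ = 0.180
Converged at ψ = 0.180.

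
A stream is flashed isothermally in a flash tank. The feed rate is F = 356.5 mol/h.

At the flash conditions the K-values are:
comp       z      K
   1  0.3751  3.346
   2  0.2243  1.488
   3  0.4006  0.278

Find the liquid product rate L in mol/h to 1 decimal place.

Material balance + equilibrium reduce to Σ zᵢ(Kᵢ−1)/(1+ψ(Kᵢ−1)) = 0.
g(0) = ΣzᵢKᵢ − 1 = 0.7002 and g(1) = 1 − Σzᵢ/Kᵢ = -0.7039, so a root lies in (0, 1).
Iterate (Newton) starting at ψ = 0.5:
  ψ = 0.5000: g = 0.04032, g' = -0.9831 → ψ = 0.5410
  ψ = 0.5410: g = -0.00024, g' = -0.9967 → ψ = 0.5408
Converged at ψ = 0.5408.
Then V = ψ·F = 0.5408·356.5 = 192.8 mol/h and L = F − V = 163.7 mol/h.

L = 163.7 mol/h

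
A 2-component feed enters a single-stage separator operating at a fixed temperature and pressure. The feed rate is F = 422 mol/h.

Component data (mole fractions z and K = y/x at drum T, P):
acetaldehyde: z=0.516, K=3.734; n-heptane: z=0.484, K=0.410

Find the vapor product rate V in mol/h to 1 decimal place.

V = 294.4 mol/h

Rachford–Rice: g(ψ) = Σ zᵢ(Kᵢ−1)/(1+ψ(Kᵢ−1)) = 0.
Check two-phase: ΣzᵢKᵢ = 2.125 > 1 and Σzᵢ/Kᵢ = 1.319 > 1, so g(0) = 1.125 > 0 and g(1) = -0.319 < 0.
Binary case is linear: z₁(K₁−1)(1+ψ(K₂−1)) + z₂(K₂−1)(1+ψ(K₁−1)) = 0
⇒ ψ = [z₁(K₁−1)+z₂(K₂−1)] / [−(K₁−1)(K₂−1)] = 1.1252/1.6131 = 0.698
Then V = ψ·F = 0.6975·422 = 294.4 mol/h and L = F − V = 127.6 mol/h.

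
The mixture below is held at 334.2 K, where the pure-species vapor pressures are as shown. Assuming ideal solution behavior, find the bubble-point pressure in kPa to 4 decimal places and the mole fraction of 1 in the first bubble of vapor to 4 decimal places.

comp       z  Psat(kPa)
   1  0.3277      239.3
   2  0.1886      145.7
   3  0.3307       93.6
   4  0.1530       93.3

At the bubble point ψ → 0, so ΣzᵢKᵢ = 1 with Kᵢ = Pᵢˢᵃᵗ/P ⇒ P = ΣzᵢPᵢˢᵃᵗ.
P = 0.3277·239.3 + 0.1886·145.7 + 0.3307·93.6 + 0.1530·93.3 = 151.1260 kPa
yᵢ = zᵢPᵢˢᵃᵗ/P ⇒ y_1 = 0.3277·239.3/151.1260 = 0.5189

Pbub = 151.1260 kPa, y_1 = 0.5189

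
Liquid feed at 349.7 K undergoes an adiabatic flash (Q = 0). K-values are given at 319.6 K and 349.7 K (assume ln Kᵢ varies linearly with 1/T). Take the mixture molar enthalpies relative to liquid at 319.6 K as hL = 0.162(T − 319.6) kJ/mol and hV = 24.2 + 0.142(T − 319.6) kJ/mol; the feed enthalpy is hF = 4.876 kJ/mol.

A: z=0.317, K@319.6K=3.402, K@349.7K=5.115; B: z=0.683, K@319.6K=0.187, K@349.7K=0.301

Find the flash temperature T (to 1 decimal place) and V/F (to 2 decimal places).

Adiabatic flash: solve Rachford–Rice at each trial T, then check hF = ψ·hV(T) + (1−ψ)·hL(T).
  T = 319.6 K: K = (3.402, 0.187), RR gives ψ = 0.106, H_out = 2.555 kJ/mol
  T = 349.7 K: K = (5.115, 0.301), RR gives ψ = 0.288, H_out = 11.661 kJ/mol
  T = 334.6 K: K = (4.207, 0.240), RR gives ψ = 0.204, H_out = 7.304 kJ/mol
  T = 327.1 K: K = (3.792, 0.212), RR gives ψ = 0.158, H_out = 5.011 kJ/mol
  T = 323.4 K: K = (3.597, 0.200), RR gives ψ = 0.133, H_out = 3.824 kJ/mol
  T = 325.2 K: K = (3.691, 0.206), RR gives ψ = 0.145, H_out = 4.407 kJ/mol
Linear interpolation between T = 325.2 (H_out = 4.407) and T = 327.1 (H_out = 5.011) on hF = 4.876 gives T ≈ 326.7 K, at which ψ = 0.16.

T = 326.7 K, V/F = 0.16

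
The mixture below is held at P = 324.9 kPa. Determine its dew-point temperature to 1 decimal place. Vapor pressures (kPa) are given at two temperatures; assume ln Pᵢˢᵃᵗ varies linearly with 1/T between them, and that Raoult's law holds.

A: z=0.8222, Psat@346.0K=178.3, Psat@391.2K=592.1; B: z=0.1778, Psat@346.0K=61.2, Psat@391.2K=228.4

Dew-point temperature: Σzᵢ·P/Pᵢˢᵃᵗ(T) = 1. Interpolate ln Pᵢˢᵃᵗ = aᵢ + bᵢ/T.
  T = 346.0 K: ΣzᵢP/Pᵢˢᵃᵗ = 2.4421
  T = 391.2 K: ΣzᵢP/Pᵢˢᵃᵗ = 0.7041
  T = 368.6 K: ΣzᵢP/Pᵢˢᵃᵗ = 1.2617
  T = 379.9 K: ΣzᵢP/Pᵢˢᵃᵗ = 0.9343
  T = 374.2 K: ΣzᵢP/Pᵢˢᵃᵗ = 1.0847
  T = 377.0 K: ΣzᵢP/Pᵢˢᵃᵗ = 1.0074
Interpolating between 377.0 K and 379.9 K gives T ≈ 377.3 K.

T = 377.3 K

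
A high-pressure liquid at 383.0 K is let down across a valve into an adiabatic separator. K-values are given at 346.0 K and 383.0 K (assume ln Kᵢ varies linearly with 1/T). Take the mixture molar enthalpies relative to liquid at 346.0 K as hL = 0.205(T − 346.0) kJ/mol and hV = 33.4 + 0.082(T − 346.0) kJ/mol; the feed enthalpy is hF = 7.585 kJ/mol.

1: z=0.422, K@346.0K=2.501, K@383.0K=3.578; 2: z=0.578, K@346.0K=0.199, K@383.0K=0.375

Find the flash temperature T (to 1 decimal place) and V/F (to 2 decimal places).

T = 351.9 K, V/F = 0.19

Adiabatic flash: solve Rachford–Rice at each trial T, then check hF = ψ·hV(T) + (1−ψ)·hL(T).
  T = 346.0 K: K = (2.501, 0.199), RR gives ψ = 0.142, H_out = 4.735 kJ/mol
  T = 383.0 K: K = (3.578, 0.375), RR gives ψ = 0.451, H_out = 20.596 kJ/mol
  T = 364.5 K: K = (3.019, 0.278), RR gives ψ = 0.298, H_out = 13.063 kJ/mol
  T = 355.2 K: K = (2.753, 0.236), RR gives ψ = 0.223, H_out = 9.067 kJ/mol
  T = 350.6 K: K = (2.626, 0.217), RR gives ψ = 0.183, H_out = 6.962 kJ/mol
  T = 352.9 K: K = (2.689, 0.226), RR gives ψ = 0.203, H_out = 8.028 kJ/mol
Linear interpolation between T = 350.6 (H_out = 6.962) and T = 352.9 (H_out = 8.028) on hF = 7.585 gives T ≈ 351.9 K, at which ψ = 0.19.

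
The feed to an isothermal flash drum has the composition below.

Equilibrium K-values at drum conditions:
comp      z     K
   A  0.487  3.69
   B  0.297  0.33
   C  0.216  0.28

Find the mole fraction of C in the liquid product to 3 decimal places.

Let ψ = V/F and solve Σ zᵢ(Kᵢ−1)/(1+ψ(Kᵢ−1)) = 0.
Check two-phase: ΣzᵢKᵢ = 1.956 > 1 and Σzᵢ/Kᵢ = 1.803 > 1, so g(0) = 0.956 > 0 and g(1) = -0.803 < 0.
Iterate (Newton) starting at ψ = 0.36:
  ψ = 0.360: g = 0.1934, g' = -1.345 → ψ = 0.504
  ψ = 0.504: g = 0.0119, g' = -1.215 → ψ = 0.514
Converged at ψ = 0.514.
Compositions from xᵢ = zᵢ/(1+ψ(Kᵢ−1)), yᵢ = Kᵢxᵢ:
  A: x = 0.205, y = 0.755
  B: x = 0.453, y = 0.149
  C: x = 0.343, y = 0.096

x_C = 0.343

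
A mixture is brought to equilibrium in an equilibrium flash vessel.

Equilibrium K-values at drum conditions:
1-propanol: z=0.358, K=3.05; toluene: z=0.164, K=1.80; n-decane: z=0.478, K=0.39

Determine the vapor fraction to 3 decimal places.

Rachford–Rice: g(ψ) = Σ zᵢ(Kᵢ−1)/(1+ψ(Kᵢ−1)) = 0.
Feasibility: ΣzᵢKᵢ = 1.574, Σzᵢ/Kᵢ = 1.434 — both > 1, two phases present.
Newton–Raphson from ψ = 0.34:
  ψ = 0.340: g = 0.1677, g' = -0.870 → ψ = 0.533
  ψ = 0.533: g = 0.0109, g' = -0.786 → ψ = 0.547
Converged at ψ = 0.547.

ψ = 0.547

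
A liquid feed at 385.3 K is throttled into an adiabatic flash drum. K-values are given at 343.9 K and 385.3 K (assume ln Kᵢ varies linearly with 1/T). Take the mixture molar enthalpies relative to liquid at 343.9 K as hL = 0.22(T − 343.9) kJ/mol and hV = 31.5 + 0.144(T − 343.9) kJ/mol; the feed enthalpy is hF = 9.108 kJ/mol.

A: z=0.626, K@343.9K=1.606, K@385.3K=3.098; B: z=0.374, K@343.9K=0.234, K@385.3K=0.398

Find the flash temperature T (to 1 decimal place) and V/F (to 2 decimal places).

T = 346.3 K, V/F = 0.27

Adiabatic flash: solve Rachford–Rice at each trial T, then check hF = ψ·hV(T) + (1−ψ)·hL(T).
  T = 343.9 K: K = (1.606, 0.234), RR gives ψ = 0.200, H_out = 6.302 kJ/mol
  T = 385.3 K: K = (3.098, 0.398), RR gives ψ = 0.862, H_out = 33.538 kJ/mol
  T = 364.6 K: K = (2.273, 0.310), RR gives ψ = 0.613, H_out = 22.902 kJ/mol
  T = 354.2 K: K = (1.919, 0.270), RR gives ψ = 0.451, H_out = 16.106 kJ/mol
  T = 349.0 K: K = (1.756, 0.252), RR gives ψ = 0.342, H_out = 11.754 kJ/mol
  T = 346.4 K: K = (1.678, 0.242), RR gives ψ = 0.275, H_out = 9.165 kJ/mol
  T = 345.1 K: K = (1.641, 0.238), RR gives ψ = 0.238, H_out = 7.729 kJ/mol
Linear interpolation between T = 345.1 (H_out = 7.729) and T = 346.4 (H_out = 9.165) on hF = 9.108 gives T ≈ 346.3 K, at which ψ = 0.27.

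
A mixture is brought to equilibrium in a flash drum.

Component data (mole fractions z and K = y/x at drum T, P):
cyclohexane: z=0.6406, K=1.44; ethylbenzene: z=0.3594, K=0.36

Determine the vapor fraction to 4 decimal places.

ψ = 0.1841

Material balance + equilibrium reduce to Σ zᵢ(Kᵢ−1)/(1+ψ(Kᵢ−1)) = 0.
g(0) = ΣzᵢKᵢ − 1 = 0.0518 and g(1) = 1 − Σzᵢ/Kᵢ = -0.4432, so a root lies in (0, 1).
Iterate (Newton) starting at ψ = 0.3:
  ψ = 0.3000: g = -0.03568, g' = -0.3223 → ψ = 0.1893
  ψ = 0.1893: g = -0.00153, g' = -0.2963 → ψ = 0.1841
Converged at ψ = 0.1841.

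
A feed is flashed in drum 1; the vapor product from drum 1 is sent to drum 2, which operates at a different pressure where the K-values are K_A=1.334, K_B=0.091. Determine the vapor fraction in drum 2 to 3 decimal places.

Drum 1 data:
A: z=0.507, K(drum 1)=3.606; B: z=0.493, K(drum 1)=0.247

Drum 1:
Newton iteration, ψ₁⁰ = 0.5:
  ψ₁ = 0.500: g = -0.0217, g' = -1.368 → ψ₁ = 0.484
Converged at ψ₁ = 0.484.
Drum-1 compositions:
  A: x = 0.224, y = 0.808
  B: x = 0.776, y = 0.192
Drum-2 feed = drum-1 vapor: z₂ = (0.8084, 0.1916).
Drum 2:
Let ψ₂ = V/F and solve Σ zᵢ(Kᵢ−1)/(1+ψ₂(Kᵢ−1)) = 0.
g(0) = ΣzᵢKᵢ − 1 = 0.096 and g(1) = 1 − Σzᵢ/Kᵢ = -1.712, so a root lies in (0, 1).
Newton–Raphson from ψ₂ = 0.5:
  ψ₂ = 0.500: g = -0.0880, g' = -0.598 → ψ₂ = 0.353
  ψ₂ = 0.353: g = -0.0150, g' = -0.415 → ψ₂ = 0.317
  ψ₂ = 0.317: g = -0.0005, g' = -0.386 → ψ₂ = 0.316
Converged at ψ₂ = 0.316.
  A: x = 0.731, y = 0.976
  B: x = 0.269, y = 0.024

V/F (drum 2) = 0.316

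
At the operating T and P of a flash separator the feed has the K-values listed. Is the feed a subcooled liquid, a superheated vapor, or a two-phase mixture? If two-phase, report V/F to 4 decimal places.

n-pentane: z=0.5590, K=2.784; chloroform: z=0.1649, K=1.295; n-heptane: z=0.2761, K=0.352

two-phase, V/F = 0.8913

ΣzᵢKᵢ = 1.8670; Σzᵢ/Kᵢ = 1.1125.
Both exceed 1, so a two-phase solution exists.
Let ψ = V/F and solve Σ zᵢ(Kᵢ−1)/(1+ψ(Kᵢ−1)) = 0.
Newton–Raphson from ψ = 0.5:
  ψ = 0.5000: g = 0.30482, g' = -0.7616 → ψ = 0.9002
  ψ = 0.9002: g = -0.00830, g' = -0.9388 → ψ = 0.8914
  ψ = 0.8914: g = -0.00007, g' = -0.9240 → ψ = 0.8913
Converged at ψ = 0.8913.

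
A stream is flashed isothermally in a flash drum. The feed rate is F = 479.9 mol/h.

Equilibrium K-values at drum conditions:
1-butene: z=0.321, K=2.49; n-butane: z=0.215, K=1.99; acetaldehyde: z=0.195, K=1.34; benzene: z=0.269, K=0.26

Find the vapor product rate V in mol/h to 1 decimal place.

V = 336.1 mol/h

Newton iteration, ψ⁰ = 0.5:
  ψ = 0.500: g = 0.1572, g' = -0.716 → ψ = 0.720
  ψ = 0.720: g = -0.0174, g' = -0.926 → ψ = 0.701
  ψ = 0.701: g = -0.0003, g' = -0.894 → ψ = 0.700
Converged at ψ = 0.700.
Then V = ψ·F = 0.7004·479.9 = 336.1 mol/h and L = F − V = 143.8 mol/h.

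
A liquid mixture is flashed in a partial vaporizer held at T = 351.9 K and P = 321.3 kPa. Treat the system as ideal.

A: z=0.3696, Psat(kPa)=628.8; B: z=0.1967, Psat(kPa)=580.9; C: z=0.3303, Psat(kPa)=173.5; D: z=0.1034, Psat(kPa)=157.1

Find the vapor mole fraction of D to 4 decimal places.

Raoult's law: Kᵢ = Pᵢˢᵃᵗ/P = Pᵢˢᵃᵗ/321.3.
  K_A = 628.8/321.3 = 1.957049, K_B = 580.9/321.3 = 1.807968, K_C = 173.5/321.3 = 0.539994, K_D = 157.1/321.3 = 0.488951
Rachford–Rice: g(V/F) = Σ zᵢ(Kᵢ−1)/(1+V/F(Kᵢ−1)) = 0.
g(0) = ΣzᵢKᵢ − 1 = 0.3079 and g(1) = 1 − Σzᵢ/Kᵢ = -0.1208, so a root lies in (0, 1).
Newton–Raphson from V/F = 0.5:
  V/F = 0.5000: g = 0.08413, g' = -0.3866 → V/F = 0.7176
  V/F = 0.7176: g = 0.00004, g' = -0.3935 → V/F = 0.7177
Converged at V/F = 0.7177.
Compositions from xᵢ = zᵢ/(1+V/F(Kᵢ−1)), yᵢ = Kᵢxᵢ:
  A: x = 0.2191, y = 0.4288
  B: x = 0.1245, y = 0.2251
  C: x = 0.4931, y = 0.2663
  D: x = 0.1633, y = 0.0798

y_D = 0.0798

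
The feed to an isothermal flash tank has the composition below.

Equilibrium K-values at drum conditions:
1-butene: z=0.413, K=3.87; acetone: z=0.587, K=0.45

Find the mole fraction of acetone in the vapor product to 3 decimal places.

Rachford–Rice: g(V/F) = Σ zᵢ(Kᵢ−1)/(1+V/F(Kᵢ−1)) = 0.
Check two-phase: ΣzᵢKᵢ = 1.862 > 1 and Σzᵢ/Kᵢ = 1.411 > 1, so g(0) = 0.862 > 0 and g(1) = -0.411 < 0.
Newton–Raphson from V/F = 0.5:
  V/F = 0.500: g = 0.0415, g' = -0.912 → V/F = 0.545
  V/F = 0.545: g = 0.0008, g' = -0.879 → V/F = 0.546
Converged at V/F = 0.546.
Compositions from xᵢ = zᵢ/(1+V/F(Kᵢ−1)), yᵢ = Kᵢxᵢ:
  1-butene: x = 0.161, y = 0.622
  acetone: x = 0.839, y = 0.378

y_acetone = 0.378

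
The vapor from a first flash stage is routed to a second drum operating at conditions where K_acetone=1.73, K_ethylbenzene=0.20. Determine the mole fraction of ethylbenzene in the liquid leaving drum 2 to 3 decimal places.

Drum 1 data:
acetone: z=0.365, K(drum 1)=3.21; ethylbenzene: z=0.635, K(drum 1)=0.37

x_ethylbenzene (drum 2) = 0.477

Drum 1:
Material balance + equilibrium reduce to Σ zᵢ(Kᵢ−1)/(1+ψ₁(Kᵢ−1)) = 0.
g(0) = ΣzᵢKᵢ − 1 = 0.407 and g(1) = 1 − Σzᵢ/Kᵢ = -0.830, so a root lies in (0, 1).
Newton–Raphson from ψ₁ = 0.56:
  ψ₁ = 0.560: g = -0.2576, g' = -0.958 → ψ₁ = 0.291
  ψ₁ = 0.291: g = 0.0011, g' = -1.038 → ψ₁ = 0.292
Converged at ψ₁ = 0.292.
Drum-1 compositions:
  acetone: x = 0.222, y = 0.712
  ethylbenzene: x = 0.778, y = 0.288
Drum-2 feed = drum-1 vapor: z₂ = (0.7121, 0.2879).
Drum 2:
Let ψ₂ = V/F and solve Σ zᵢ(Kᵢ−1)/(1+ψ₂(Kᵢ−1)) = 0.
Feasibility: ΣzᵢKᵢ = 1.289, Σzᵢ/Kᵢ = 1.851 — both > 1, two phases present.
Binary case is linear: z₁(K₁−1)(1+ψ₂(K₂−1)) + z₂(K₂−1)(1+ψ₂(K₁−1)) = 0
⇒ ψ₂ = [z₁(K₁−1)+z₂(K₂−1)] / [−(K₁−1)(K₂−1)] = 0.2895/0.5840 = 0.496
  acetone: x = 0.523, y = 0.905
  ethylbenzene: x = 0.477, y = 0.095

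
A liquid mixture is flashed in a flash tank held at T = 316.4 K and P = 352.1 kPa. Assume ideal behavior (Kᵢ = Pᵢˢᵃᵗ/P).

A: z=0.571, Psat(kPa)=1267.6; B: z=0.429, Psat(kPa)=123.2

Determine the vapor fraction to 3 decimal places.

Raoult's law: Kᵢ = Pᵢˢᵃᵗ/P = Pᵢˢᵃᵗ/352.1.
  K_A = 1267.6/352.1 = 3.60011, K_B = 123.2/352.1 = 0.34990
Let ψ = V/F and solve Σ zᵢ(Kᵢ−1)/(1+ψ(Kᵢ−1)) = 0.
Check two-phase: ΣzᵢKᵢ = 2.206 > 1 and Σzᵢ/Kᵢ = 1.385 > 1, so g(0) = 1.206 > 0 and g(1) = -0.385 < 0.
Newton iteration, ψ⁰ = 0.69:
  ψ = 0.690: g = 0.0256, g' = -1.091 → ψ = 0.713
Converged at ψ = 0.713.

ψ = 0.713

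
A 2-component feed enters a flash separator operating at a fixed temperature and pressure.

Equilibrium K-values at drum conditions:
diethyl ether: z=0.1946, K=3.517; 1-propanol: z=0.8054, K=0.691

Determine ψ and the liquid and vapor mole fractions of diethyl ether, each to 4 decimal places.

ψ = 0.3098, x_diethyl ether = 0.1093, y_diethyl ether = 0.3846

Let ψ = V/F and solve Σ zᵢ(Kᵢ−1)/(1+ψ(Kᵢ−1)) = 0.
Feasibility: ΣzᵢKᵢ = 1.2409, Σzᵢ/Kᵢ = 1.2209 — both > 1, two phases present.
Newton–Raphson from ψ = 0.63:
  ψ = 0.6300: g = -0.11960, g' = -0.3030 → ψ = 0.2352
  ψ = 0.2352: g = 0.03927, g' = -0.5758 → ψ = 0.3034
  ψ = 0.3034: g = 0.00309, g' = -0.4899 → ψ = 0.3097
  ψ = 0.3097: g = 0.00002, g' = -0.4833 → ψ = 0.3098
Converged at ψ = 0.3098.
Compositions from xᵢ = zᵢ/(1+ψ(Kᵢ−1)), yᵢ = Kᵢxᵢ:
  diethyl ether: x = 0.1093, y = 0.3846
  1-propanol: x = 0.8907, y = 0.6154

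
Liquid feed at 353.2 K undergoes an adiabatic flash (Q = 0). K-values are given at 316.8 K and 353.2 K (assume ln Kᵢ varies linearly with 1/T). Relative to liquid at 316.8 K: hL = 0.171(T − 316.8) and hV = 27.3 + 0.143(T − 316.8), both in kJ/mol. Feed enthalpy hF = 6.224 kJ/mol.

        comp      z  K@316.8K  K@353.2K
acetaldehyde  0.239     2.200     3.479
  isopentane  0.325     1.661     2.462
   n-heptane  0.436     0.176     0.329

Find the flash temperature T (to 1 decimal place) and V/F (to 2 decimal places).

T = 318.7 K, V/F = 0.22

Adiabatic flash: solve Rachford–Rice at each trial T, then check hF = ψ·hV(T) + (1−ψ)·hL(T).
  T = 316.8 K: K = (2.200, 1.661, 0.176), RR gives ψ = 0.188, H_out = 5.131 kJ/mol
  T = 353.2 K: K = (3.479, 2.462, 0.329), RR gives ψ = 0.602, H_out = 22.035 kJ/mol
  T = 335.0 K: K = (2.801, 2.044, 0.245), RR gives ψ = 0.419, H_out = 14.327 kJ/mol
  T = 325.9 K: K = (2.491, 1.848, 0.209), RR gives ψ = 0.315, H_out = 10.082 kJ/mol
  T = 321.4 K: K = (2.345, 1.754, 0.192), RR gives ψ = 0.256, H_out = 7.754 kJ/mol
  T = 319.1 K: K = (2.272, 1.707, 0.184), RR gives ψ = 0.223, H_out = 6.479 kJ/mol
Linear interpolation between T = 316.8 (H_out = 5.131) and T = 319.1 (H_out = 6.479) on hF = 6.224 gives T ≈ 318.7 K, at which ψ = 0.22.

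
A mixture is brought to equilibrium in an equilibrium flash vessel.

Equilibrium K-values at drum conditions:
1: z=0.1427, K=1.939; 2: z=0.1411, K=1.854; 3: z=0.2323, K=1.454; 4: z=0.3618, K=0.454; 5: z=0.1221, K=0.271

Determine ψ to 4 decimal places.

Newton–Raphson from ψ = 0.5:
  ψ = 0.5000: g = -0.15021, g' = -0.5053 → ψ = 0.2028
  ψ = 0.2028: g = -0.01473, g' = -0.4294 → ψ = 0.1685
  ψ = 0.1685: g = -0.00001, g' = -0.4289 → ψ = 0.1684
Converged at ψ = 0.1684.

ψ = 0.1684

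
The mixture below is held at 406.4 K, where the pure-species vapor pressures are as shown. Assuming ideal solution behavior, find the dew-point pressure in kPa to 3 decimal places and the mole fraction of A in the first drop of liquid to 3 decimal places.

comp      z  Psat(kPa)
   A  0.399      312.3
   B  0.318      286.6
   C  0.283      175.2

At the dew point ψ → 1, so Σzᵢ/Kᵢ = 1 with Kᵢ = Pᵢˢᵃᵗ/P ⇒ 1/P = Σzᵢ/Pᵢˢᵃᵗ.
1/P = 0.399/312.3 + 0.318/286.6 + 0.283/175.2 = 0.004002 ⇒ P = 249.845 kPa
xᵢ = zᵢP/Pᵢˢᵃᵗ ⇒ x_A = 0.399·249.845/312.3 = 0.319

Pdew = 249.845 kPa, x_A = 0.319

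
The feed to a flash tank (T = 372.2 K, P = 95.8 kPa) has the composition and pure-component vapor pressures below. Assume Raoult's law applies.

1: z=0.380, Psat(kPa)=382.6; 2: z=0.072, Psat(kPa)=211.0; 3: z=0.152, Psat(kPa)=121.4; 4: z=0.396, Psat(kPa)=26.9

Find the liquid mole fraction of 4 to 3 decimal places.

x_4 = 0.690

Raoult's law: Kᵢ = Pᵢˢᵃᵗ/P = Pᵢˢᵃᵗ/95.8.
  K_1 = 382.6/95.8 = 3.99374, K_2 = 211.0/95.8 = 2.20251, K_3 = 121.4/95.8 = 1.26722, K_4 = 26.9/95.8 = 0.28079
Rachford–Rice: g(ψ) = Σ zᵢ(Kᵢ−1)/(1+ψ(Kᵢ−1)) = 0.
Check two-phase: ΣzᵢKᵢ = 1.980 > 1 and Σzᵢ/Kᵢ = 1.658 > 1, so g(0) = 0.980 > 0 and g(1) = -0.658 < 0.
Newton iteration, ψ⁰ = 0.65:
  ψ = 0.650: g = -0.0655, g' = -1.155 → ψ = 0.593
  ψ = 0.593: g = -0.0015, g' = -1.109 → ψ = 0.592
Converged at ψ = 0.592.
Compositions from xᵢ = zᵢ/(1+ψ(Kᵢ−1)), yᵢ = Kᵢxᵢ:
  1: x = 0.137, y = 0.547
  2: x = 0.042, y = 0.093
  3: x = 0.131, y = 0.166
  4: x = 0.690, y = 0.194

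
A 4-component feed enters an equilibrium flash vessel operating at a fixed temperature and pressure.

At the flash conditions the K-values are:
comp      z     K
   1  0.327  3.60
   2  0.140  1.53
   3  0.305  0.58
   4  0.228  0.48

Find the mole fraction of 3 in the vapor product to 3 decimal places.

Rachford–Rice: g(V/F) = Σ zᵢ(Kᵢ−1)/(1+V/F(Kᵢ−1)) = 0.
Feasibility: ΣzᵢKᵢ = 1.678, Σzᵢ/Kᵢ = 1.183 — both > 1, two phases present.
Iterate (Newton) starting at V/F = 0.5:
  V/F = 0.500: g = 0.1059, g' = -0.641 → V/F = 0.665
  V/F = 0.665: g = 0.0073, g' = -0.566 → V/F = 0.678
Converged at V/F = 0.678.
Compositions from xᵢ = zᵢ/(1+V/F(Kᵢ−1)), yᵢ = Kᵢxᵢ:
  1: x = 0.118, y = 0.426
  2: x = 0.103, y = 0.158
  3: x = 0.426, y = 0.247
  4: x = 0.352, y = 0.169

y_3 = 0.247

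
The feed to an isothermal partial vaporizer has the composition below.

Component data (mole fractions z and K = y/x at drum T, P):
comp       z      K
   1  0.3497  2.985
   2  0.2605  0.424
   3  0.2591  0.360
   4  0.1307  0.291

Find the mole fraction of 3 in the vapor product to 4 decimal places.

y_3 = 0.1092

Newton iteration, V/F⁰ = 0.5:
  V/F = 0.5000: g = -0.24977, g' = -0.9048 → V/F = 0.2239
  V/F = 0.2239: g = 0.00456, g' = -1.0117 → V/F = 0.2284
  V/F = 0.2284: g = 0.00001, g' = -1.0060 → V/F = 0.2285
Converged at V/F = 0.2285.
Compositions from xᵢ = zᵢ/(1+V/F(Kᵢ−1)), yᵢ = Kᵢxᵢ:
  1: x = 0.2406, y = 0.7182
  2: x = 0.3000, y = 0.1272
  3: x = 0.3035, y = 0.1092
  4: x = 0.1560, y = 0.0454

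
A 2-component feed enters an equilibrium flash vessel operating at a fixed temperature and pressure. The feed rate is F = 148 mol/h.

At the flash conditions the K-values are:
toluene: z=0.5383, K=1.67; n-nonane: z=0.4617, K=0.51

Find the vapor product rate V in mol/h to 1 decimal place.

V = 60.6 mol/h

Rachford–Rice: g(V/F) = Σ zᵢ(Kᵢ−1)/(1+V/F(Kᵢ−1)) = 0.
Feasibility: ΣzᵢKᵢ = 1.1344, Σzᵢ/Kᵢ = 1.2276 — both > 1, two phases present.
Binary case is linear: z₁(K₁−1)(1+V/F(K₂−1)) + z₂(K₂−1)(1+V/F(K₁−1)) = 0
⇒ V/F = [z₁(K₁−1)+z₂(K₂−1)] / [−(K₁−1)(K₂−1)] = 0.13443/0.32830 = 0.4095
Then V = V/F·F = 0.4095·148 = 60.6 mol/h and L = F − V = 87.4 mol/h.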